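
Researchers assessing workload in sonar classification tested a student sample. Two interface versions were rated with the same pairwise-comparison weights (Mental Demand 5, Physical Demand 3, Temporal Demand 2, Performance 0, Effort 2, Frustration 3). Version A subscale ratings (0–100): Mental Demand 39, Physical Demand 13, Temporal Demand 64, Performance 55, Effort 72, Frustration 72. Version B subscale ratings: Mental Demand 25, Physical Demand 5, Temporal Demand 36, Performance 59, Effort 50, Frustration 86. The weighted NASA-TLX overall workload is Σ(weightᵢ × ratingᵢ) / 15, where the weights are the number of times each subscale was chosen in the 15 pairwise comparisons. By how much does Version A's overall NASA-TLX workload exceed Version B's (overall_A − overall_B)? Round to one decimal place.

10.1

Version A weighted sum = 5·39 + 3·13 + 2·64 + 0·55 + 2·72 + 3·72 = 195 + 39 + 128 + 0 + 144 + 216 = 722; overall_A = 722/15 = 48.1333.
Version B weighted sum = 5·25 + 3·5 + 2·36 + 0·59 + 2·50 + 3·86 = 125 + 15 + 72 + 0 + 100 + 258 = 570; overall_B = 570/15 = 38.0000.
Difference = 48.1333 − 38.0000 = 10.1333 ≈ 10.1.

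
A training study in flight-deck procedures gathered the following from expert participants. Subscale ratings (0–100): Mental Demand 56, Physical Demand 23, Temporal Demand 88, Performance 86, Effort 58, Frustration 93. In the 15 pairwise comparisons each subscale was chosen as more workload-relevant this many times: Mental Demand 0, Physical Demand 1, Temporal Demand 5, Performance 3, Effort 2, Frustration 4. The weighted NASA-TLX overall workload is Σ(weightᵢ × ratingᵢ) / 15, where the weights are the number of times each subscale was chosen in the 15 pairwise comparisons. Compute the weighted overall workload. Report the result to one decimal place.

80.6

The tallies are the weights (they sum to 15).
Weighted sum = 0·56 + 1·23 + 5·88 + 3·86 + 2·58 + 4·93
            = 0 + 23 + 440 + 258 + 116 + 372 = 1209.
Overall workload = 1209 / 15 = 80.6000 ≈ 80.6.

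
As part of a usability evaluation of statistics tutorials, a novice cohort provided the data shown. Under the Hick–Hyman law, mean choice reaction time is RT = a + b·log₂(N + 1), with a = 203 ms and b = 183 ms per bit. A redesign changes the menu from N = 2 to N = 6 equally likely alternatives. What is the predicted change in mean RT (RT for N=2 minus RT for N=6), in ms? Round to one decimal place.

RT(2) = 203 + 183·log₂(3) = 203 + 183·1.5850 = 493.0550 ms.
RT(6) = 203 + 183·log₂(7) = 203 + 183·2.8074 = 716.7542 ms.
Difference = 493.0550 − 716.7542 = -223.6992 ≈ -223.7 ms.

-223.7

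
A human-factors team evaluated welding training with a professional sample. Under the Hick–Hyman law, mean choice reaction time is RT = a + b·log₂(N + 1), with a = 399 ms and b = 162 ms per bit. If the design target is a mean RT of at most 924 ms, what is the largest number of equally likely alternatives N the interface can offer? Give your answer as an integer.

Set 399 + 162·log₂(N + 1) ≤ 924.
log₂(N + 1) ≤ (924 − 399) / 162 = 3.2407.
N + 1 ≤ 2^3.2407 = 9.4525.
N ≤ 8.4525, so the largest integer N is 8.

8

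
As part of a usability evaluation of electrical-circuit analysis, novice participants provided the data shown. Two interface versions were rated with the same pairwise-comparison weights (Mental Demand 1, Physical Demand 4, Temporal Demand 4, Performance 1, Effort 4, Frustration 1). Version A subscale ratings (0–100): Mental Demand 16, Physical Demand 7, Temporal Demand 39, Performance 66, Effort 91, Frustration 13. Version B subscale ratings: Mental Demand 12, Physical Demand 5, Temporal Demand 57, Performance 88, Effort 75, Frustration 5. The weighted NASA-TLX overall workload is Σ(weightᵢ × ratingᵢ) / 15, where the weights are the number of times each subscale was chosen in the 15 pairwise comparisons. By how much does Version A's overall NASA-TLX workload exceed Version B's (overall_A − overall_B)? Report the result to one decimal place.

-0.7

Version A weighted sum = 1·16 + 4·7 + 4·39 + 1·66 + 4·91 + 1·13 = 16 + 28 + 156 + 66 + 364 + 13 = 643; overall_A = 643/15 = 42.8667.
Version B weighted sum = 1·12 + 4·5 + 4·57 + 1·88 + 4·75 + 1·5 = 12 + 20 + 228 + 88 + 300 + 5 = 653; overall_B = 653/15 = 43.5333.
Difference = 42.8667 − 43.5333 = -0.6666 ≈ -0.7.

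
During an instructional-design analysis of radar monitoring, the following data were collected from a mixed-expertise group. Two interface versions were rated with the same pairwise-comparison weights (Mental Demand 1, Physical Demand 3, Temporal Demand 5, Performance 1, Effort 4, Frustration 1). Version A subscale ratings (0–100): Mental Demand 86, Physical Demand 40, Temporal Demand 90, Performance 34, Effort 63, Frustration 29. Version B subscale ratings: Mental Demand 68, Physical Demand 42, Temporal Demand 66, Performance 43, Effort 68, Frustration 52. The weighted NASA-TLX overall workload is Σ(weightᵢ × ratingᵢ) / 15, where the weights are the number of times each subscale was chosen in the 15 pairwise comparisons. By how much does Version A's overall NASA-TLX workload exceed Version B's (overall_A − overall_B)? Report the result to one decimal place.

Version A weighted sum = 1·86 + 3·40 + 5·90 + 1·34 + 4·63 + 1·29 = 86 + 120 + 450 + 34 + 252 + 29 = 971; overall_A = 971/15 = 64.7333.
Version B weighted sum = 1·68 + 3·42 + 5·66 + 1·43 + 4·68 + 1·52 = 68 + 126 + 330 + 43 + 272 + 52 = 891; overall_B = 891/15 = 59.4000.
Difference = 64.7333 − 59.4000 = 5.3333 ≈ 5.3.

5.3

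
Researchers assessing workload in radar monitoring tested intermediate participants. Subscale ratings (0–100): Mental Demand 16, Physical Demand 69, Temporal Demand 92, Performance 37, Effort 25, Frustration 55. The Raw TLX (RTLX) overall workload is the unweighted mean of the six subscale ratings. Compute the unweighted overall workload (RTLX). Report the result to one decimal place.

49.0

Sum of ratings = 16 + 69 + 92 + 37 + 25 + 55 = 294.
RTLX = 294 / 6 = 49.0000 ≈ 49.0.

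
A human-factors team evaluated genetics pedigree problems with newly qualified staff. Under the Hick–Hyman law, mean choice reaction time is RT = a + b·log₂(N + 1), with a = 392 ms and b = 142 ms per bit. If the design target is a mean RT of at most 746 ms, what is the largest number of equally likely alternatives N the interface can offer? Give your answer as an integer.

4

Set 392 + 142·log₂(N + 1) ≤ 746.
log₂(N + 1) ≤ (746 − 392) / 142 = 2.4930.
N + 1 ≤ 2^2.4930 = 5.6295.
N ≤ 4.6295, so the largest integer N is 4.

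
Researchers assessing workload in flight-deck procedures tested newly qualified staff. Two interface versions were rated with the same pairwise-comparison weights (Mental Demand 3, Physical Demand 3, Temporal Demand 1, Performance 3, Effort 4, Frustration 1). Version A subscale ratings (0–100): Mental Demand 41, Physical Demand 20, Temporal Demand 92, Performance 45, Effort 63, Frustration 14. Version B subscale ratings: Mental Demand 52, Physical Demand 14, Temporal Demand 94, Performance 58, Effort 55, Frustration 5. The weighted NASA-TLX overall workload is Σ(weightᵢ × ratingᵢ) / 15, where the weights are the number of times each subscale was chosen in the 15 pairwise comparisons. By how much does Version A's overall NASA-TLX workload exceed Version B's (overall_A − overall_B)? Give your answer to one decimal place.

Version A weighted sum = 3·41 + 3·20 + 1·92 + 3·45 + 4·63 + 1·14 = 123 + 60 + 92 + 135 + 252 + 14 = 676; overall_A = 676/15 = 45.0667.
Version B weighted sum = 3·52 + 3·14 + 1·94 + 3·58 + 4·55 + 1·5 = 156 + 42 + 94 + 174 + 220 + 5 = 691; overall_B = 691/15 = 46.0667.
Difference = 45.0667 − 46.0667 = -1.0000 ≈ -1.0.

-1.0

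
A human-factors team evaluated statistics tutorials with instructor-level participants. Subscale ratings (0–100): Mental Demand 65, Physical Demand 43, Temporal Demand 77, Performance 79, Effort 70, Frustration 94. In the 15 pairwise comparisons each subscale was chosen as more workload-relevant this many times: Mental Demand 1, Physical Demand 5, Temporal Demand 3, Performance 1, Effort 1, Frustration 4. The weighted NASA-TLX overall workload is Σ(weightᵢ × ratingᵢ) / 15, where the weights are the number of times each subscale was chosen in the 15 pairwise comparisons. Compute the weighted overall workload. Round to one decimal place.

69.1

The tallies are the weights (they sum to 15).
Weighted sum = 1·65 + 5·43 + 3·77 + 1·79 + 1·70 + 4·94
            = 65 + 215 + 231 + 79 + 70 + 376 = 1036.
Overall workload = 1036 / 15 = 69.0667 ≈ 69.1.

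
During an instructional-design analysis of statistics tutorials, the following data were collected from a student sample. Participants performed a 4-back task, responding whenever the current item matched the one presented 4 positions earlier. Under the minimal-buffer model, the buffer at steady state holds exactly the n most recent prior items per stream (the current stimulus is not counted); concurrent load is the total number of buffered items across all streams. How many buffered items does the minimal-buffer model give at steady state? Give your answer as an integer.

The buffer holds the 4 most recent prior items.
Steady-state concurrent load = 4 items.

4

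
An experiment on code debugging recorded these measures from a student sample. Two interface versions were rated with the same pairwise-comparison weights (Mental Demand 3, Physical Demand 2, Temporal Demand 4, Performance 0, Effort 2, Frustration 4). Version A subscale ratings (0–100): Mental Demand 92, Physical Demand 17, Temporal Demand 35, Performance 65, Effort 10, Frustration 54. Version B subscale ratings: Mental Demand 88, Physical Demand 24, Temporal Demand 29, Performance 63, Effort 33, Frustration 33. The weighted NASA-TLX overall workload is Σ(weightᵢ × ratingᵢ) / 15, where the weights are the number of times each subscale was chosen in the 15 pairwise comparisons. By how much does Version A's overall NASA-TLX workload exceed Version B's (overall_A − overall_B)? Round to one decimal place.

Version A weighted sum = 3·92 + 2·17 + 4·35 + 0·65 + 2·10 + 4·54 = 276 + 34 + 140 + 0 + 20 + 216 = 686; overall_A = 686/15 = 45.7333.
Version B weighted sum = 3·88 + 2·24 + 4·29 + 0·63 + 2·33 + 4·33 = 264 + 48 + 116 + 0 + 66 + 132 = 626; overall_B = 626/15 = 41.7333.
Difference = 45.7333 − 41.7333 = 4.0000 ≈ 4.0.

4.0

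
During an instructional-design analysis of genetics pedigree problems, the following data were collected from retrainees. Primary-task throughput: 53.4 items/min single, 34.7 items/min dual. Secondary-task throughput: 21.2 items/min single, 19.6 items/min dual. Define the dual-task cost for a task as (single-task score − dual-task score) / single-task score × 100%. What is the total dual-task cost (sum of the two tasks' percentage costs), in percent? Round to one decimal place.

Primary cost = (53.4 − 34.7) / 53.4 × 100% = 35.0187%.
Secondary cost = (21.2 − 19.6) / 21.2 × 100% = 7.5472%.
Total = 35.0187% + 7.5472% = 42.5659% ≈ 42.6%.

42.6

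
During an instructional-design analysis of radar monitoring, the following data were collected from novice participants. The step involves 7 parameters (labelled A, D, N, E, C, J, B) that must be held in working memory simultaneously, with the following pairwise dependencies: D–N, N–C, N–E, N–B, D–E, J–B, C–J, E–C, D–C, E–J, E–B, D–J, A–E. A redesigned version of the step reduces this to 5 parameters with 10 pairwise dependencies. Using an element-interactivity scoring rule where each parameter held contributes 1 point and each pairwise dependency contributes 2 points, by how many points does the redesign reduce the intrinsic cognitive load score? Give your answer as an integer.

Original: 7 × 1 + 13 × 2 = 7 + 26 = 33.
Redesigned: 5 × 1 + 10 × 2 = 5 + 20 = 25.
Reduction = 33 − 25 = 8.

8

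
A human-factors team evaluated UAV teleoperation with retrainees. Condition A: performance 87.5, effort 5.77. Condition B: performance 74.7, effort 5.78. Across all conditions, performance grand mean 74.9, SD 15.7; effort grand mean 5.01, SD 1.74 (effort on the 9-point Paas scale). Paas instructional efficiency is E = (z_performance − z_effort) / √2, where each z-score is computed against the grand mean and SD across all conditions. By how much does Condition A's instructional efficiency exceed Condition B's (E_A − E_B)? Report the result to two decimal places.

Condition A: z_P = (87.5 − 74.9)/15.7 = 0.8025; z_E = (5.77 − 5.01)/1.74 = 0.4368; E_A = (0.8025 − 0.4368)/√2 = 0.2586.
Condition B: z_P = (74.7 − 74.9)/15.7 = -0.0127; z_E = (5.78 − 5.01)/1.74 = 0.4425; E_B = (-0.0127 − 0.4425)/√2 = -0.3219.
E_A − E_B = 0.2586 − (-0.3219) = 0.5805 ≈ 0.58.

0.58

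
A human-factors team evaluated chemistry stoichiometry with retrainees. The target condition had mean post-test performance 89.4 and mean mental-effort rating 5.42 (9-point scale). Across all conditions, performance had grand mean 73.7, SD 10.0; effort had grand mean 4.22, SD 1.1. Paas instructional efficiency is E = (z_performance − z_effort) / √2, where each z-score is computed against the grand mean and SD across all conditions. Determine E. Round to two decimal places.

z_performance = (89.4 − 73.7) / 10.0 = 15.7000 / 10.0 = 1.5700.
z_effort = (5.42 − 4.22) / 1.1 = 1.2000 / 1.1 = 1.0909.
z_P − z_E = 1.5700 − 1.0909 = 0.4791.
E = 0.4791 / √2 = 0.4791 / 1.41421 = 0.3388 ≈ 0.34.

0.34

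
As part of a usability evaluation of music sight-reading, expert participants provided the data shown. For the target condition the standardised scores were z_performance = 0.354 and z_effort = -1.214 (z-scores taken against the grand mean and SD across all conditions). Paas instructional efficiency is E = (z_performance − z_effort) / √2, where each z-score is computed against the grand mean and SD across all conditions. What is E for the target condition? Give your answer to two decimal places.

1.11

z_P − z_E = 0.354 − (-1.214) = 1.5680.
E = 1.5680 / √2 = 1.5680 / 1.41421 = 1.1087 ≈ 1.11.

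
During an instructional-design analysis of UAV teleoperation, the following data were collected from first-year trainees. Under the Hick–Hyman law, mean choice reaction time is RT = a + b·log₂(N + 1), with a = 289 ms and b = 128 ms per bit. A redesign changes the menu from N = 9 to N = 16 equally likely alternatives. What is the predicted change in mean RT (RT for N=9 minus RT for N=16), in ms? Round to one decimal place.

RT(9) = 289 + 128·log₂(10) = 289 + 128·3.3219 = 714.2032 ms.
RT(16) = 289 + 128·log₂(17) = 289 + 128·4.0875 = 812.2000 ms.
Difference = 714.2032 − 812.2000 = -97.9968 ≈ -98.0 ms.

-98.0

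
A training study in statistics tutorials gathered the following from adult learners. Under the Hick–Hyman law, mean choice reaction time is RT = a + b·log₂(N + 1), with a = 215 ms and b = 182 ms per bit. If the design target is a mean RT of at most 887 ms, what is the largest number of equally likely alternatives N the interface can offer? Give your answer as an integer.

11

Set 215 + 182·log₂(N + 1) ≤ 887.
log₂(N + 1) ≤ (887 − 215) / 182 = 3.6923.
N + 1 ≤ 2^3.6923 = 12.9269.
N ≤ 11.9269, so the largest integer N is 11.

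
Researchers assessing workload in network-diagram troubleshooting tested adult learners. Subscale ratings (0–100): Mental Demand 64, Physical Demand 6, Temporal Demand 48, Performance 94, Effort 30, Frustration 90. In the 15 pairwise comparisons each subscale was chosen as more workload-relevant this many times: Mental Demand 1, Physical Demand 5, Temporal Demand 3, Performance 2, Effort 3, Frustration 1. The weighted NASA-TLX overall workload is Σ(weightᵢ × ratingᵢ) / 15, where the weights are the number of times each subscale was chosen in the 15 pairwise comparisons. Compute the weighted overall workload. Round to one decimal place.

40.4

The tallies are the weights (they sum to 15).
Weighted sum = 1·64 + 5·6 + 3·48 + 2·94 + 3·30 + 1·90
            = 64 + 30 + 144 + 188 + 90 + 90 = 606.
Overall workload = 606 / 15 = 40.4000 ≈ 40.4.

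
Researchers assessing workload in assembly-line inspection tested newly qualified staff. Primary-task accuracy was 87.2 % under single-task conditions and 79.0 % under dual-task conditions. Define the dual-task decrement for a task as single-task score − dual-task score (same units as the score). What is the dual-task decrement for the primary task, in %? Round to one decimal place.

8.2

Decrement = 87.2 − 79.0 = 8.2000 % ≈ 8.2 %.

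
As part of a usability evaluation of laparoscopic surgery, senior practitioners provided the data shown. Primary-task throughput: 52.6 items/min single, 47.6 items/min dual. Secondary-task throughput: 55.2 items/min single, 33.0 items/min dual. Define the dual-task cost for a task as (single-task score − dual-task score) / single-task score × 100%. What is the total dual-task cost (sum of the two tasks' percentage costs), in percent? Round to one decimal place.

Primary cost = (52.6 − 47.6) / 52.6 × 100% = 9.5057%.
Secondary cost = (55.2 − 33.0) / 55.2 × 100% = 40.2174%.
Total = 9.5057% + 40.2174% = 49.7231% ≈ 49.7%.

49.7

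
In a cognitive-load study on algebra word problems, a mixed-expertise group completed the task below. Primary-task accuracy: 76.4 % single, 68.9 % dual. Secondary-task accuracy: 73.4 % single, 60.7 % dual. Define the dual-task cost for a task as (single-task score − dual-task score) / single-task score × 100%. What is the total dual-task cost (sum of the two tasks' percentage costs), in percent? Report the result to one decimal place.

27.1

Primary cost = (76.4 − 68.9) / 76.4 × 100% = 9.8168%.
Secondary cost = (73.4 − 60.7) / 73.4 × 100% = 17.3025%.
Total = 9.8168% + 17.3025% = 27.1193% ≈ 27.1%.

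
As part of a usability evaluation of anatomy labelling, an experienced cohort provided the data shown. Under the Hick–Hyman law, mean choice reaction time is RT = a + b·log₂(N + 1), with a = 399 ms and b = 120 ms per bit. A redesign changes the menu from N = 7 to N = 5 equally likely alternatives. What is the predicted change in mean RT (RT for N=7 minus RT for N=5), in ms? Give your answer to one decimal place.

RT(7) = 399 + 120·log₂(8) = 399 + 120·3.0000 = 759.0000 ms.
RT(5) = 399 + 120·log₂(6) = 399 + 120·2.5850 = 709.2000 ms.
Difference = 759.0000 − 709.2000 = 49.8000 ≈ 49.8 ms.

49.8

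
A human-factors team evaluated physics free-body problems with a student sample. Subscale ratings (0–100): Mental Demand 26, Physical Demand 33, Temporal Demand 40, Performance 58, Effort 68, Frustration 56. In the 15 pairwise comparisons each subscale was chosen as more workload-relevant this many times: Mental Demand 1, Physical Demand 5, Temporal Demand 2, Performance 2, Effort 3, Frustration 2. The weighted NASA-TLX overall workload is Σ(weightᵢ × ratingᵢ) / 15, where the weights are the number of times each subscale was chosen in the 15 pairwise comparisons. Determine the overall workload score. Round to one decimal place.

46.9

The tallies are the weights (they sum to 15).
Weighted sum = 1·26 + 5·33 + 2·40 + 2·58 + 3·68 + 2·56
            = 26 + 165 + 80 + 116 + 204 + 112 = 703.
Overall workload = 703 / 15 = 46.8667 ≈ 46.9.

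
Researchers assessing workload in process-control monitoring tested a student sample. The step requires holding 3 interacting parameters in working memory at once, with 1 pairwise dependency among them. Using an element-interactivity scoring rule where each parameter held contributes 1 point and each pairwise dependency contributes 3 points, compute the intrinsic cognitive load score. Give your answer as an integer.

6

Element contribution: 3 × 1 = 3.
Interaction contribution: 1 × 3 = 3.
Intrinsic load = 3 + 3 = 6.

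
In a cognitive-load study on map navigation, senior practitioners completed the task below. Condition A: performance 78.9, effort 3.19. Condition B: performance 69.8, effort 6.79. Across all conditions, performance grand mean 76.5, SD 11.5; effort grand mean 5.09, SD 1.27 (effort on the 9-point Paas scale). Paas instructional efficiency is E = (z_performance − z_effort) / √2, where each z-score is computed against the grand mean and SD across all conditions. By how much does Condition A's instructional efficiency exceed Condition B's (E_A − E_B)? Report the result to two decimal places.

2.56

Condition A: z_P = (78.9 − 76.5)/11.5 = 0.2087; z_E = (3.19 − 5.09)/1.27 = -1.4961; E_A = (0.2087 − (-1.4961))/√2 = 1.2055.
Condition B: z_P = (69.8 − 76.5)/11.5 = -0.5826; z_E = (6.79 − 5.09)/1.27 = 1.3386; E_B = (-0.5826 − 1.3386)/√2 = -1.3585.
E_A − E_B = 1.2055 − (-1.3585) = 2.5640 ≈ 2.56.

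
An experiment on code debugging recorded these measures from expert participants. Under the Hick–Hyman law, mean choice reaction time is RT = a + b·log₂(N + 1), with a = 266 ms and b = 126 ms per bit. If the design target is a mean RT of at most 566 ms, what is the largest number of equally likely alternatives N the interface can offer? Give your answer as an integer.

Set 266 + 126·log₂(N + 1) ≤ 566.
log₂(N + 1) ≤ (566 − 266) / 126 = 2.3810.
N + 1 ≤ 2^2.3810 = 5.2090.
N ≤ 4.2090, so the largest integer N is 4.

4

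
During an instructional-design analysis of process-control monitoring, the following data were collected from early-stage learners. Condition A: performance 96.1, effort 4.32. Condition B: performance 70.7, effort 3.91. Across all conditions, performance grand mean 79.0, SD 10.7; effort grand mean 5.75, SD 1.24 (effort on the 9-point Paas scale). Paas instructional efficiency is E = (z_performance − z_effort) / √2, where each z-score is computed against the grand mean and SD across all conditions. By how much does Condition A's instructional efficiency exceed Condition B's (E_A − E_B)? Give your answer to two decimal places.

Condition A: z_P = (96.1 − 79.0)/10.7 = 1.5981; z_E = (4.32 − 5.75)/1.24 = -1.1532; E_A = (1.5981 − (-1.1532))/√2 = 1.9455.
Condition B: z_P = (70.7 − 79.0)/10.7 = -0.7757; z_E = (3.91 − 5.75)/1.24 = -1.4839; E_B = (-0.7757 − (-1.4839))/√2 = 0.5008.
E_A − E_B = 1.9455 − 0.5008 = 1.4447 ≈ 1.44.

1.44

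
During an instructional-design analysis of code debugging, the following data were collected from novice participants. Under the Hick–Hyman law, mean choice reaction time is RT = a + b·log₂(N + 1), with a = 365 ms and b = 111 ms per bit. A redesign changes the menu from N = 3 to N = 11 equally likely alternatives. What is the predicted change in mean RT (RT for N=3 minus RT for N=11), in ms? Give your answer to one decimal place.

RT(3) = 365 + 111·log₂(4) = 365 + 111·2.0000 = 587.0000 ms.
RT(11) = 365 + 111·log₂(12) = 365 + 111·3.5850 = 762.9350 ms.
Difference = 587.0000 − 762.9350 = -175.9350 ≈ -175.9 ms.

-175.9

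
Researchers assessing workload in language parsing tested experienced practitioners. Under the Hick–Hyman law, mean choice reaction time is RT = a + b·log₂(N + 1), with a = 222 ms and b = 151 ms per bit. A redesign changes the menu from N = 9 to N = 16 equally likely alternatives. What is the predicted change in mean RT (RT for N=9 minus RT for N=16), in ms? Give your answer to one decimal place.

-115.6

RT(9) = 222 + 151·log₂(10) = 222 + 151·3.3219 = 723.6069 ms.
RT(16) = 222 + 151·log₂(17) = 222 + 151·4.0875 = 839.2125 ms.
Difference = 723.6069 − 839.2125 = -115.6056 ≈ -115.6 ms.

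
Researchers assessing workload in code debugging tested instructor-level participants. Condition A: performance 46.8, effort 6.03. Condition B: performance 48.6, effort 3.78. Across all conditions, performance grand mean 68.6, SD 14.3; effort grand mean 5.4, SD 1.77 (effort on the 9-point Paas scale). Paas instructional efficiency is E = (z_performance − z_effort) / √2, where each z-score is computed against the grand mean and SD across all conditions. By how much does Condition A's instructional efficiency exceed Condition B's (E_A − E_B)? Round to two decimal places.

-0.99

Condition A: z_P = (46.8 − 68.6)/14.3 = -1.5245; z_E = (6.03 − 5.4)/1.77 = 0.3559; E_A = (-1.5245 − 0.3559)/√2 = -1.3296.
Condition B: z_P = (48.6 − 68.6)/14.3 = -1.3986; z_E = (3.78 − 5.4)/1.77 = -0.9153; E_B = (-1.3986 − (-0.9153))/√2 = -0.3417.
E_A − E_B = -1.3296 − (-0.3417) = -0.9879 ≈ -0.99.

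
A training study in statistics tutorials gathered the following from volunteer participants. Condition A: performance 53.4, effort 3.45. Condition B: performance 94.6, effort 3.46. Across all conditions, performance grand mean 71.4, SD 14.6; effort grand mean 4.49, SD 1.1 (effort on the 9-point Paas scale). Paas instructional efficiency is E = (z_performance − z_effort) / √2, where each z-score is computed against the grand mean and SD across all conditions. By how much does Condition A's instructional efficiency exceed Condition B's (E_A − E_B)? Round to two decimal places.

-1.99

Condition A: z_P = (53.4 − 71.4)/14.6 = -1.2329; z_E = (3.45 − 4.49)/1.1 = -0.9455; E_A = (-1.2329 − (-0.9455))/√2 = -0.2032.
Condition B: z_P = (94.6 − 71.4)/14.6 = 1.5890; z_E = (3.46 − 4.49)/1.1 = -0.9364; E_B = (1.5890 − (-0.9364))/√2 = 1.7857.
E_A − E_B = -0.2032 − 1.7857 = -1.9889 ≈ -1.99.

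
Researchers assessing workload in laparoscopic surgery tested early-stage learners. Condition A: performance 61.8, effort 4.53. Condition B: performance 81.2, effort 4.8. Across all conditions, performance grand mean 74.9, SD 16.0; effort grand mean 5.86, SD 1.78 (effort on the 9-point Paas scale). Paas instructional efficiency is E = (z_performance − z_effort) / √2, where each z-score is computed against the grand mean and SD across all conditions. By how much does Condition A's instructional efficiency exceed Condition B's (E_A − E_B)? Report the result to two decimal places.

Condition A: z_P = (61.8 − 74.9)/16.0 = -0.8188; z_E = (4.53 − 5.86)/1.78 = -0.7472; E_A = (-0.8188 − (-0.7472))/√2 = -0.0506.
Condition B: z_P = (81.2 − 74.9)/16.0 = 0.3937; z_E = (4.8 − 5.86)/1.78 = -0.5955; E_B = (0.3937 − (-0.5955))/√2 = 0.6995.
E_A − E_B = -0.0506 − 0.6995 = -0.7501 ≈ -0.75.

-0.75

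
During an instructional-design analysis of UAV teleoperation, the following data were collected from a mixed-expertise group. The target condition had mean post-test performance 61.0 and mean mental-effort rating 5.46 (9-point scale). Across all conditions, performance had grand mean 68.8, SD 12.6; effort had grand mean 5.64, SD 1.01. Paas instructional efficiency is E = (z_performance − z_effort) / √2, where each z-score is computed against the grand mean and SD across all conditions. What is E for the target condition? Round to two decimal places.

z_performance = (61.0 − 68.8) / 12.6 = -7.8000 / 12.6 = -0.6190.
z_effort = (5.46 − 5.64) / 1.01 = -0.1800 / 1.01 = -0.1782.
z_P − z_E = -0.6190 − (-0.1782) = -0.4408.
E = -0.4408 / √2 = -0.4408 / 1.41421 = -0.3117 ≈ -0.31.

-0.31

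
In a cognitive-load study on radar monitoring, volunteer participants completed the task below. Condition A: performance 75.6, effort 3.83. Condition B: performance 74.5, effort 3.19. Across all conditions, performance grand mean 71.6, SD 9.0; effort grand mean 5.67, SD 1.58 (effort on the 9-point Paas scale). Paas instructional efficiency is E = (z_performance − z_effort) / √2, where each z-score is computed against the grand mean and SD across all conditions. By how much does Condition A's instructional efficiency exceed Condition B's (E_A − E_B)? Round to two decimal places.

-0.20

Condition A: z_P = (75.6 − 71.6)/9.0 = 0.4444; z_E = (3.83 − 5.67)/1.58 = -1.1646; E_A = (0.4444 − (-1.1646))/√2 = 1.1377.
Condition B: z_P = (74.5 − 71.6)/9.0 = 0.3222; z_E = (3.19 − 5.67)/1.58 = -1.5696; E_B = (0.3222 − (-1.5696))/√2 = 1.3377.
E_A − E_B = 1.1377 − 1.3377 = -0.2000 ≈ -0.20.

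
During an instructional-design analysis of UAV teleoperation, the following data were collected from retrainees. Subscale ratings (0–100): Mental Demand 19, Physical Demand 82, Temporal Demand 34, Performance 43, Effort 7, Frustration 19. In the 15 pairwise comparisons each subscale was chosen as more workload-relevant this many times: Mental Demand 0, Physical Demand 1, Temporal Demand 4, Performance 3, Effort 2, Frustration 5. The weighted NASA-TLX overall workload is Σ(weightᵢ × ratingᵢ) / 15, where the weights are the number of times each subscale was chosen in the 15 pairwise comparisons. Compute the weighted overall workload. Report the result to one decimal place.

30.4

The tallies are the weights (they sum to 15).
Weighted sum = 0·19 + 1·82 + 4·34 + 3·43 + 2·7 + 5·19
            = 0 + 82 + 136 + 129 + 14 + 95 = 456.
Overall workload = 456 / 15 = 30.4000 ≈ 30.4.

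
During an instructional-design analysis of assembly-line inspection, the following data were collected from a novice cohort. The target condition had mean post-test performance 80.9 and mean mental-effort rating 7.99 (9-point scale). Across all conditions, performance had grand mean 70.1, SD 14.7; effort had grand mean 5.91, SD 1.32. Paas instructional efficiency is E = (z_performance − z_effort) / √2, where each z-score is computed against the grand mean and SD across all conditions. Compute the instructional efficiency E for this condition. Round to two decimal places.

z_performance = (80.9 − 70.1) / 14.7 = 10.8000 / 14.7 = 0.7347.
z_effort = (7.99 − 5.91) / 1.32 = 2.0800 / 1.32 = 1.5758.
z_P − z_E = 0.7347 − 1.5758 = -0.8411.
E = -0.8411 / √2 = -0.8411 / 1.41421 = -0.5947 ≈ -0.59.

-0.59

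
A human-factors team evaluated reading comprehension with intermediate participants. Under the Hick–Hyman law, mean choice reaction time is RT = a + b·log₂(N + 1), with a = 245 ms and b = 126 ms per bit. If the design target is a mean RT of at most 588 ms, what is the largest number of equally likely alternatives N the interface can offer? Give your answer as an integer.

Set 245 + 126·log₂(N + 1) ≤ 588.
log₂(N + 1) ≤ (588 − 245) / 126 = 2.7222.
N + 1 ≤ 2^2.7222 = 6.5988.
N ≤ 5.5988, so the largest integer N is 5.

5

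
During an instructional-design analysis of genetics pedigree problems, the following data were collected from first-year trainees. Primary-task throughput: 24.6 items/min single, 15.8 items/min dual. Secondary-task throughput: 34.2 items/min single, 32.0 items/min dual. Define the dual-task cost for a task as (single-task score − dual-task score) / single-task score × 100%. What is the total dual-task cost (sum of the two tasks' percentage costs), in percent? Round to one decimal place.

Primary cost = (24.6 − 15.8) / 24.6 × 100% = 35.7724%.
Secondary cost = (34.2 − 32.0) / 34.2 × 100% = 6.4327%.
Total = 35.7724% + 6.4327% = 42.2051% ≈ 42.2%.

42.2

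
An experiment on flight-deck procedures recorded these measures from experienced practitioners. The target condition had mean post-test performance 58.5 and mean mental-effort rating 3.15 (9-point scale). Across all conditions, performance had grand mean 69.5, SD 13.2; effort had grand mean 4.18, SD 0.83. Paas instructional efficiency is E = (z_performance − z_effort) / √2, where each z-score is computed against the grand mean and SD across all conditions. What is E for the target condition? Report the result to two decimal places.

z_performance = (58.5 − 69.5) / 13.2 = -11.0000 / 13.2 = -0.8333.
z_effort = (3.15 − 4.18) / 0.83 = -1.0300 / 0.83 = -1.2410.
z_P − z_E = -0.8333 − (-1.2410) = 0.4077.
E = 0.4077 / √2 = 0.4077 / 1.41421 = 0.2883 ≈ 0.29.

0.29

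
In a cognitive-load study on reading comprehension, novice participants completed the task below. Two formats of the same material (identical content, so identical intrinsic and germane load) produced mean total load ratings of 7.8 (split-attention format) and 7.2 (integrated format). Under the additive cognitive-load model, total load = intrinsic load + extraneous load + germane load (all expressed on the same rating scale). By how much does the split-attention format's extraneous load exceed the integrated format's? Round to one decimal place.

0.6

Intrinsic and germane load are equal across formats, so the difference in total load equals the difference in extraneous load.
Extraneous-load difference = 7.8 − 7.2 = 0.6.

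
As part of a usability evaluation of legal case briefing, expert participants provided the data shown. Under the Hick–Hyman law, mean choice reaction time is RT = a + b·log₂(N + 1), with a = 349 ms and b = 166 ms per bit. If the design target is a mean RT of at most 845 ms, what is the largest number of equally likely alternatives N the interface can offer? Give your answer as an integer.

6

Set 349 + 166·log₂(N + 1) ≤ 845.
log₂(N + 1) ≤ (845 − 349) / 166 = 2.9880.
N + 1 ≤ 2^2.9880 = 7.9337.
N ≤ 6.9337, so the largest integer N is 6.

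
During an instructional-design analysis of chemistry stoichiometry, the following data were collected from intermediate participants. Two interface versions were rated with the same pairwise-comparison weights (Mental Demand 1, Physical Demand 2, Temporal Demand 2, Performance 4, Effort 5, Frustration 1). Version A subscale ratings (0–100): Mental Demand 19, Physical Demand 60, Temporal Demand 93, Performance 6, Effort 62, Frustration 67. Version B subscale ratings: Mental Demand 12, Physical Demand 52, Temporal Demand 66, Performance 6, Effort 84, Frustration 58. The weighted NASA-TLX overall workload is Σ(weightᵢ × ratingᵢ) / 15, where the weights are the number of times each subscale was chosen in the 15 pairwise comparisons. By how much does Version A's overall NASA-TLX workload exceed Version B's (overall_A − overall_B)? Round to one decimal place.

-1.6

Version A weighted sum = 1·19 + 2·60 + 2·93 + 4·6 + 5·62 + 1·67 = 19 + 120 + 186 + 24 + 310 + 67 = 726; overall_A = 726/15 = 48.4000.
Version B weighted sum = 1·12 + 2·52 + 2·66 + 4·6 + 5·84 + 1·58 = 12 + 104 + 132 + 24 + 420 + 58 = 750; overall_B = 750/15 = 50.0000.
Difference = 48.4000 − 50.0000 = -1.6000 ≈ -1.6.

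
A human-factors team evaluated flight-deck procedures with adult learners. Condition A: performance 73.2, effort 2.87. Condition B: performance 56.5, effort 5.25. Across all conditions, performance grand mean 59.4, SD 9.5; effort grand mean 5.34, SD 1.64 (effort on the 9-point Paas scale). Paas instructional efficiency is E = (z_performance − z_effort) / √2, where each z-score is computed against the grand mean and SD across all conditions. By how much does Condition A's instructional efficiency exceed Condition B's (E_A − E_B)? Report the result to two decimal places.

Condition A: z_P = (73.2 − 59.4)/9.5 = 1.4526; z_E = (2.87 − 5.34)/1.64 = -1.5061; E_A = (1.4526 − (-1.5061))/√2 = 2.0921.
Condition B: z_P = (56.5 − 59.4)/9.5 = -0.3053; z_E = (5.25 − 5.34)/1.64 = -0.0549; E_B = (-0.3053 − (-0.0549))/√2 = -0.1771.
E_A − E_B = 2.0921 − (-0.1771) = 2.2692 ≈ 2.27.

2.27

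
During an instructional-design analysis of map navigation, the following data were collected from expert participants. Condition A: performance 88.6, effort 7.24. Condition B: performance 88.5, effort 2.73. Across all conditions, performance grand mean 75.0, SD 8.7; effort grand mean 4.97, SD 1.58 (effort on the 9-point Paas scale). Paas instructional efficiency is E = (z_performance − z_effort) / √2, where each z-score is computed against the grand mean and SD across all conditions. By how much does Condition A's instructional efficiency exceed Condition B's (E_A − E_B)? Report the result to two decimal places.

Condition A: z_P = (88.6 − 75.0)/8.7 = 1.5632; z_E = (7.24 − 4.97)/1.58 = 1.4367; E_A = (1.5632 − 1.4367)/√2 = 0.0894.
Condition B: z_P = (88.5 − 75.0)/8.7 = 1.5517; z_E = (2.73 − 4.97)/1.58 = -1.4177; E_B = (1.5517 − (-1.4177))/√2 = 2.0997.
E_A − E_B = 0.0894 − 2.0997 = -2.0103 ≈ -2.01.

-2.01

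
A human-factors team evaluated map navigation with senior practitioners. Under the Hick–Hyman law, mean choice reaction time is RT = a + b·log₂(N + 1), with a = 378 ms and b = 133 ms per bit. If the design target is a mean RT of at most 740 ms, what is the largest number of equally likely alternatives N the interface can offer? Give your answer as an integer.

Set 378 + 133·log₂(N + 1) ≤ 740.
log₂(N + 1) ≤ (740 − 378) / 133 = 2.7218.
N + 1 ≤ 2^2.7218 = 6.5970.
N ≤ 5.5970, so the largest integer N is 5.

5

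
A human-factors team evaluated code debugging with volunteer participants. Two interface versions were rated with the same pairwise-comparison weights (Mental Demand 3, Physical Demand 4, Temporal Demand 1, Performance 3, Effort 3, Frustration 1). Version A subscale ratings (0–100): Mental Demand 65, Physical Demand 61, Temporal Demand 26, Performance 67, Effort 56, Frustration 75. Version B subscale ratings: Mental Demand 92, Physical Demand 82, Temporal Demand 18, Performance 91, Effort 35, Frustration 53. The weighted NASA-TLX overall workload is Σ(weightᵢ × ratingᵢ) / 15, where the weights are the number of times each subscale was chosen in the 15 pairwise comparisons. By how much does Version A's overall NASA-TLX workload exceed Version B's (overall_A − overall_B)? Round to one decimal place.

-9.6

Version A weighted sum = 3·65 + 4·61 + 1·26 + 3·67 + 3·56 + 1·75 = 195 + 244 + 26 + 201 + 168 + 75 = 909; overall_A = 909/15 = 60.6000.
Version B weighted sum = 3·92 + 4·82 + 1·18 + 3·91 + 3·35 + 1·53 = 276 + 328 + 18 + 273 + 105 + 53 = 1053; overall_B = 1053/15 = 70.2000.
Difference = 60.6000 − 70.2000 = -9.6000 ≈ -9.6.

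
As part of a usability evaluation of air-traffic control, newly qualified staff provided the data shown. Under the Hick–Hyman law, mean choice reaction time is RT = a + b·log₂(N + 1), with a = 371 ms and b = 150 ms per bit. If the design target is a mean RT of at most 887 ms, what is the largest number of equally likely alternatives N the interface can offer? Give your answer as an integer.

Set 371 + 150·log₂(N + 1) ≤ 887.
log₂(N + 1) ≤ (887 − 371) / 150 = 3.4400.
N + 1 ≤ 2^3.4400 = 10.8528.
N ≤ 9.8528, so the largest integer N is 9.

9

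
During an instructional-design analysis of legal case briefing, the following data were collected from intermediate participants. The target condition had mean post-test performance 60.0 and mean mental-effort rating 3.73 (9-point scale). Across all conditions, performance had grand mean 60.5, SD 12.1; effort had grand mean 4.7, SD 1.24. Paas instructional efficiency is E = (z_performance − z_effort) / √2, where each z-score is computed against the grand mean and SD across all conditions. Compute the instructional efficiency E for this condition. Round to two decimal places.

z_performance = (60.0 − 60.5) / 12.1 = -0.5000 / 12.1 = -0.0413.
z_effort = (3.73 − 4.7) / 1.24 = -0.9700 / 1.24 = -0.7823.
z_P − z_E = -0.0413 − (-0.7823) = 0.7410.
E = 0.7410 / √2 = 0.7410 / 1.41421 = 0.5240 ≈ 0.52.

0.52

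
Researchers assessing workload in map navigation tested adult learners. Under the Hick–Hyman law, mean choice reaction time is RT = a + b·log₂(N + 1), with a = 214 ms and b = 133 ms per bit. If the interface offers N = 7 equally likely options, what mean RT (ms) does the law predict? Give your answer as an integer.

log₂(7 + 1) = log₂(8) = 3.0000.
RT = 214 + 133 × 3.0000 = 214 + 399.0000 = 613.0000 ms.
≈ 613 ms.

613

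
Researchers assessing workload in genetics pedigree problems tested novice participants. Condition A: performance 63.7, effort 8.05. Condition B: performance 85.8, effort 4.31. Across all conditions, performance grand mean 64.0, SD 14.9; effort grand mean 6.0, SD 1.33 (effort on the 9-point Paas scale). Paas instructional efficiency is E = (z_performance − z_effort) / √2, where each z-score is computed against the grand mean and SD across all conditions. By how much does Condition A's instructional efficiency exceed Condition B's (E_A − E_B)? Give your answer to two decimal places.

-3.04

Condition A: z_P = (63.7 − 64.0)/14.9 = -0.0201; z_E = (8.05 − 6.0)/1.33 = 1.5414; E_A = (-0.0201 − 1.5414)/√2 = -1.1041.
Condition B: z_P = (85.8 − 64.0)/14.9 = 1.4631; z_E = (4.31 − 6.0)/1.33 = -1.2707; E_B = (1.4631 − (-1.2707))/√2 = 1.9331.
E_A − E_B = -1.1041 − 1.9331 = -3.0372 ≈ -3.04.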